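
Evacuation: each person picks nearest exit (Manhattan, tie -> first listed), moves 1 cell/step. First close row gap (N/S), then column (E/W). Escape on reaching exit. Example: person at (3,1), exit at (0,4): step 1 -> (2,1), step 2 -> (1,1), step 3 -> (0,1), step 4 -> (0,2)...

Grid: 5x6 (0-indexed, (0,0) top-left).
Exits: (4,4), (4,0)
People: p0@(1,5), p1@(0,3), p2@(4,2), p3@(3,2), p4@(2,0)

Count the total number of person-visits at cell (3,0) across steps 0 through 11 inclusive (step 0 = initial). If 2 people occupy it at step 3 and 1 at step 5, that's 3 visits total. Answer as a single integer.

Step 0: p0@(1,5) p1@(0,3) p2@(4,2) p3@(3,2) p4@(2,0) -> at (3,0): 0 [-], cum=0
Step 1: p0@(2,5) p1@(1,3) p2@(4,3) p3@(4,2) p4@(3,0) -> at (3,0): 1 [p4], cum=1
Step 2: p0@(3,5) p1@(2,3) p2@ESC p3@(4,3) p4@ESC -> at (3,0): 0 [-], cum=1
Step 3: p0@(4,5) p1@(3,3) p2@ESC p3@ESC p4@ESC -> at (3,0): 0 [-], cum=1
Step 4: p0@ESC p1@(4,3) p2@ESC p3@ESC p4@ESC -> at (3,0): 0 [-], cum=1
Step 5: p0@ESC p1@ESC p2@ESC p3@ESC p4@ESC -> at (3,0): 0 [-], cum=1
Total visits = 1

Answer: 1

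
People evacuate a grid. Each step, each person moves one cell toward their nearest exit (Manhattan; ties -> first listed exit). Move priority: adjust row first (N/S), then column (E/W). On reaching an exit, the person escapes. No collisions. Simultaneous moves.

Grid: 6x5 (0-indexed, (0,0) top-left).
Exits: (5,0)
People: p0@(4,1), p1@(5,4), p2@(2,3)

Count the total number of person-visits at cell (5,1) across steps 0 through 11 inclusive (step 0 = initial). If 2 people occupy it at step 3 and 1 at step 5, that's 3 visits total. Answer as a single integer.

Step 0: p0@(4,1) p1@(5,4) p2@(2,3) -> at (5,1): 0 [-], cum=0
Step 1: p0@(5,1) p1@(5,3) p2@(3,3) -> at (5,1): 1 [p0], cum=1
Step 2: p0@ESC p1@(5,2) p2@(4,3) -> at (5,1): 0 [-], cum=1
Step 3: p0@ESC p1@(5,1) p2@(5,3) -> at (5,1): 1 [p1], cum=2
Step 4: p0@ESC p1@ESC p2@(5,2) -> at (5,1): 0 [-], cum=2
Step 5: p0@ESC p1@ESC p2@(5,1) -> at (5,1): 1 [p2], cum=3
Step 6: p0@ESC p1@ESC p2@ESC -> at (5,1): 0 [-], cum=3
Total visits = 3

Answer: 3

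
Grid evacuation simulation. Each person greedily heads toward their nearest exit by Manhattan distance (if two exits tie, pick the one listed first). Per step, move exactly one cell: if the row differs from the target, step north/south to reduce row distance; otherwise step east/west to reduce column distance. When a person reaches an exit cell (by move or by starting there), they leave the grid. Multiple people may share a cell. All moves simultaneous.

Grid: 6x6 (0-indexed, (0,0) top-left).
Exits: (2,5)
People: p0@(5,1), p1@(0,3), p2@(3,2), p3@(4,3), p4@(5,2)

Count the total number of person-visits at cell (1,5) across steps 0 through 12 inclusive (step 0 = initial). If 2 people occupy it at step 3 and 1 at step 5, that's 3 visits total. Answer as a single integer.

Step 0: p0@(5,1) p1@(0,3) p2@(3,2) p3@(4,3) p4@(5,2) -> at (1,5): 0 [-], cum=0
Step 1: p0@(4,1) p1@(1,3) p2@(2,2) p3@(3,3) p4@(4,2) -> at (1,5): 0 [-], cum=0
Step 2: p0@(3,1) p1@(2,3) p2@(2,3) p3@(2,3) p4@(3,2) -> at (1,5): 0 [-], cum=0
Step 3: p0@(2,1) p1@(2,4) p2@(2,4) p3@(2,4) p4@(2,2) -> at (1,5): 0 [-], cum=0
Step 4: p0@(2,2) p1@ESC p2@ESC p3@ESC p4@(2,3) -> at (1,5): 0 [-], cum=0
Step 5: p0@(2,3) p1@ESC p2@ESC p3@ESC p4@(2,4) -> at (1,5): 0 [-], cum=0
Step 6: p0@(2,4) p1@ESC p2@ESC p3@ESC p4@ESC -> at (1,5): 0 [-], cum=0
Step 7: p0@ESC p1@ESC p2@ESC p3@ESC p4@ESC -> at (1,5): 0 [-], cum=0
Total visits = 0

Answer: 0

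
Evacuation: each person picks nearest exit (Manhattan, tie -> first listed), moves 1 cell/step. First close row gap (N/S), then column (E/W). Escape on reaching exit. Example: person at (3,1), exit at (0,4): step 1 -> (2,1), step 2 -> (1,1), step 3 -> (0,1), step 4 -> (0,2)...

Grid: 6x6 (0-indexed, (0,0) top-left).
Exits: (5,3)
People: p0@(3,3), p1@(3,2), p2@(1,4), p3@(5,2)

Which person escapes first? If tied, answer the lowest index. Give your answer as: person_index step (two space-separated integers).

Answer: 3 1

Derivation:
Step 1: p0:(3,3)->(4,3) | p1:(3,2)->(4,2) | p2:(1,4)->(2,4) | p3:(5,2)->(5,3)->EXIT
Step 2: p0:(4,3)->(5,3)->EXIT | p1:(4,2)->(5,2) | p2:(2,4)->(3,4) | p3:escaped
Step 3: p0:escaped | p1:(5,2)->(5,3)->EXIT | p2:(3,4)->(4,4) | p3:escaped
Step 4: p0:escaped | p1:escaped | p2:(4,4)->(5,4) | p3:escaped
Step 5: p0:escaped | p1:escaped | p2:(5,4)->(5,3)->EXIT | p3:escaped
Exit steps: [2, 3, 5, 1]
First to escape: p3 at step 1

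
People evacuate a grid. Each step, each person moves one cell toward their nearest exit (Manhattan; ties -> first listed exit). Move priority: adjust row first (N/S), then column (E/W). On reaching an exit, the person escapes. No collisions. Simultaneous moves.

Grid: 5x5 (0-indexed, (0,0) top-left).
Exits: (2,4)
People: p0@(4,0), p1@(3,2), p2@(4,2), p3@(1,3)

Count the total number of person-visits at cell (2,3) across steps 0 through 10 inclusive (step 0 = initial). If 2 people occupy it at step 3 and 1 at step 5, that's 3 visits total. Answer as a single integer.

Step 0: p0@(4,0) p1@(3,2) p2@(4,2) p3@(1,3) -> at (2,3): 0 [-], cum=0
Step 1: p0@(3,0) p1@(2,2) p2@(3,2) p3@(2,3) -> at (2,3): 1 [p3], cum=1
Step 2: p0@(2,0) p1@(2,3) p2@(2,2) p3@ESC -> at (2,3): 1 [p1], cum=2
Step 3: p0@(2,1) p1@ESC p2@(2,3) p3@ESC -> at (2,3): 1 [p2], cum=3
Step 4: p0@(2,2) p1@ESC p2@ESC p3@ESC -> at (2,3): 0 [-], cum=3
Step 5: p0@(2,3) p1@ESC p2@ESC p3@ESC -> at (2,3): 1 [p0], cum=4
Step 6: p0@ESC p1@ESC p2@ESC p3@ESC -> at (2,3): 0 [-], cum=4
Total visits = 4

Answer: 4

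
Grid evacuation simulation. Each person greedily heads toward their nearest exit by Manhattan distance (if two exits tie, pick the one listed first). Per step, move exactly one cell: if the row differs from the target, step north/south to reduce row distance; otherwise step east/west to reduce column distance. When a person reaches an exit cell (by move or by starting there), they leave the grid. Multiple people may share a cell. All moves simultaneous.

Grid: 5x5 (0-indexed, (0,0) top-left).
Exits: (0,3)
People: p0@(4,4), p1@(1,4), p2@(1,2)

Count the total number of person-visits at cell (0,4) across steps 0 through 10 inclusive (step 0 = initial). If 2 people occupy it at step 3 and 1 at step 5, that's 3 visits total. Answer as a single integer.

Step 0: p0@(4,4) p1@(1,4) p2@(1,2) -> at (0,4): 0 [-], cum=0
Step 1: p0@(3,4) p1@(0,4) p2@(0,2) -> at (0,4): 1 [p1], cum=1
Step 2: p0@(2,4) p1@ESC p2@ESC -> at (0,4): 0 [-], cum=1
Step 3: p0@(1,4) p1@ESC p2@ESC -> at (0,4): 0 [-], cum=1
Step 4: p0@(0,4) p1@ESC p2@ESC -> at (0,4): 1 [p0], cum=2
Step 5: p0@ESC p1@ESC p2@ESC -> at (0,4): 0 [-], cum=2
Total visits = 2

Answer: 2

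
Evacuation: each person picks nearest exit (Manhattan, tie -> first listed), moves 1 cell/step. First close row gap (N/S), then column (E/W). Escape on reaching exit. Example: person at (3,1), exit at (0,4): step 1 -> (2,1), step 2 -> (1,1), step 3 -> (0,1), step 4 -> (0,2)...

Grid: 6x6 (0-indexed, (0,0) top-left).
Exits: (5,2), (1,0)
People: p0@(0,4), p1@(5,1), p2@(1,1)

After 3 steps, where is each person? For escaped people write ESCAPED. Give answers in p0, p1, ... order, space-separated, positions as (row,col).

Step 1: p0:(0,4)->(1,4) | p1:(5,1)->(5,2)->EXIT | p2:(1,1)->(1,0)->EXIT
Step 2: p0:(1,4)->(1,3) | p1:escaped | p2:escaped
Step 3: p0:(1,3)->(1,2) | p1:escaped | p2:escaped

(1,2) ESCAPED ESCAPED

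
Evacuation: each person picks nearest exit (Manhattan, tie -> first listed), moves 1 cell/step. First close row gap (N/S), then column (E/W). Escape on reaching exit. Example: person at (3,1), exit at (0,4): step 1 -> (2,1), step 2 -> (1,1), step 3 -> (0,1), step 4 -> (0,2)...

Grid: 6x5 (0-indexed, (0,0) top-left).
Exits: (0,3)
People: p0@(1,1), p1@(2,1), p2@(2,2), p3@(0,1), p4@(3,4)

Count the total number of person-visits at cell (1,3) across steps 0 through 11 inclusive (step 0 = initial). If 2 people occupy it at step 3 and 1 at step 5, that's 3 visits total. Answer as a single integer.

Answer: 0

Derivation:
Step 0: p0@(1,1) p1@(2,1) p2@(2,2) p3@(0,1) p4@(3,4) -> at (1,3): 0 [-], cum=0
Step 1: p0@(0,1) p1@(1,1) p2@(1,2) p3@(0,2) p4@(2,4) -> at (1,3): 0 [-], cum=0
Step 2: p0@(0,2) p1@(0,1) p2@(0,2) p3@ESC p4@(1,4) -> at (1,3): 0 [-], cum=0
Step 3: p0@ESC p1@(0,2) p2@ESC p3@ESC p4@(0,4) -> at (1,3): 0 [-], cum=0
Step 4: p0@ESC p1@ESC p2@ESC p3@ESC p4@ESC -> at (1,3): 0 [-], cum=0
Total visits = 0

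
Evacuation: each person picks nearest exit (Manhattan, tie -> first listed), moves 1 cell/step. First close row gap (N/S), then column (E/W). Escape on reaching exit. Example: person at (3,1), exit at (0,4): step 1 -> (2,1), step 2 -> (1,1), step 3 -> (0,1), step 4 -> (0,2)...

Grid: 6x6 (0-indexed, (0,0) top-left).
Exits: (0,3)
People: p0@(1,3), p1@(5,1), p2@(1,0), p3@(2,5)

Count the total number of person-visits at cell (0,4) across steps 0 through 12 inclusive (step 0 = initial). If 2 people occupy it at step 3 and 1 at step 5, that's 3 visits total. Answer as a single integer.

Step 0: p0@(1,3) p1@(5,1) p2@(1,0) p3@(2,5) -> at (0,4): 0 [-], cum=0
Step 1: p0@ESC p1@(4,1) p2@(0,0) p3@(1,5) -> at (0,4): 0 [-], cum=0
Step 2: p0@ESC p1@(3,1) p2@(0,1) p3@(0,5) -> at (0,4): 0 [-], cum=0
Step 3: p0@ESC p1@(2,1) p2@(0,2) p3@(0,4) -> at (0,4): 1 [p3], cum=1
Step 4: p0@ESC p1@(1,1) p2@ESC p3@ESC -> at (0,4): 0 [-], cum=1
Step 5: p0@ESC p1@(0,1) p2@ESC p3@ESC -> at (0,4): 0 [-], cum=1
Step 6: p0@ESC p1@(0,2) p2@ESC p3@ESC -> at (0,4): 0 [-], cum=1
Step 7: p0@ESC p1@ESC p2@ESC p3@ESC -> at (0,4): 0 [-], cum=1
Total visits = 1

Answer: 1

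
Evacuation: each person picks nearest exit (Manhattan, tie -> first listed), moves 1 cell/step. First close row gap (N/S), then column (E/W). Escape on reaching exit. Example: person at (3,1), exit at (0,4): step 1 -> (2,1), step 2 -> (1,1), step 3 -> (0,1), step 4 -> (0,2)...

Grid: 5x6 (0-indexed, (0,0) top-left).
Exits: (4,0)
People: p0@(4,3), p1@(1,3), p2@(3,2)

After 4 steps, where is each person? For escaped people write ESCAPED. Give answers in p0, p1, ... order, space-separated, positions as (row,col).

Step 1: p0:(4,3)->(4,2) | p1:(1,3)->(2,3) | p2:(3,2)->(4,2)
Step 2: p0:(4,2)->(4,1) | p1:(2,3)->(3,3) | p2:(4,2)->(4,1)
Step 3: p0:(4,1)->(4,0)->EXIT | p1:(3,3)->(4,3) | p2:(4,1)->(4,0)->EXIT
Step 4: p0:escaped | p1:(4,3)->(4,2) | p2:escaped

ESCAPED (4,2) ESCAPED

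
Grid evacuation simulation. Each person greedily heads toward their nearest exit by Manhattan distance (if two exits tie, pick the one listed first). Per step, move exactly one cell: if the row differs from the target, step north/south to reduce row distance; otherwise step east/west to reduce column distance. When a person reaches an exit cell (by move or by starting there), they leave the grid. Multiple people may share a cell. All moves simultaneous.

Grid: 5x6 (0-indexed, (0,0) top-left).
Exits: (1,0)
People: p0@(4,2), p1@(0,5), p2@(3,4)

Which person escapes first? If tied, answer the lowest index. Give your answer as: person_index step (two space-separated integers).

Step 1: p0:(4,2)->(3,2) | p1:(0,5)->(1,5) | p2:(3,4)->(2,4)
Step 2: p0:(3,2)->(2,2) | p1:(1,5)->(1,4) | p2:(2,4)->(1,4)
Step 3: p0:(2,2)->(1,2) | p1:(1,4)->(1,3) | p2:(1,4)->(1,3)
Step 4: p0:(1,2)->(1,1) | p1:(1,3)->(1,2) | p2:(1,3)->(1,2)
Step 5: p0:(1,1)->(1,0)->EXIT | p1:(1,2)->(1,1) | p2:(1,2)->(1,1)
Step 6: p0:escaped | p1:(1,1)->(1,0)->EXIT | p2:(1,1)->(1,0)->EXIT
Exit steps: [5, 6, 6]
First to escape: p0 at step 5

Answer: 0 5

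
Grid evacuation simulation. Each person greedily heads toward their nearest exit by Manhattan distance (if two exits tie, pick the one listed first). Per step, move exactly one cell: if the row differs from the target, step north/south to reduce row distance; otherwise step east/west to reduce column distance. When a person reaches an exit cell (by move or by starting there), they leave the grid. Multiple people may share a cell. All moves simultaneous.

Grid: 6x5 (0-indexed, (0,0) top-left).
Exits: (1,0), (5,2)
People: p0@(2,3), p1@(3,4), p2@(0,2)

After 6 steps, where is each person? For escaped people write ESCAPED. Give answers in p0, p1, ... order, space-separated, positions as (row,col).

Step 1: p0:(2,3)->(1,3) | p1:(3,4)->(4,4) | p2:(0,2)->(1,2)
Step 2: p0:(1,3)->(1,2) | p1:(4,4)->(5,4) | p2:(1,2)->(1,1)
Step 3: p0:(1,2)->(1,1) | p1:(5,4)->(5,3) | p2:(1,1)->(1,0)->EXIT
Step 4: p0:(1,1)->(1,0)->EXIT | p1:(5,3)->(5,2)->EXIT | p2:escaped

ESCAPED ESCAPED ESCAPED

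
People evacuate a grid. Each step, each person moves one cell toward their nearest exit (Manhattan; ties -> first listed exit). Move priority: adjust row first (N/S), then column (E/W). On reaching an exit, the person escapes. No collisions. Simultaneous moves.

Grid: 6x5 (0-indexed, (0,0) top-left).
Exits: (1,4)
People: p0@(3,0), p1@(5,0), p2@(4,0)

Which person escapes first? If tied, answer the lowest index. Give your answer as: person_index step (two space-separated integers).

Step 1: p0:(3,0)->(2,0) | p1:(5,0)->(4,0) | p2:(4,0)->(3,0)
Step 2: p0:(2,0)->(1,0) | p1:(4,0)->(3,0) | p2:(3,0)->(2,0)
Step 3: p0:(1,0)->(1,1) | p1:(3,0)->(2,0) | p2:(2,0)->(1,0)
Step 4: p0:(1,1)->(1,2) | p1:(2,0)->(1,0) | p2:(1,0)->(1,1)
Step 5: p0:(1,2)->(1,3) | p1:(1,0)->(1,1) | p2:(1,1)->(1,2)
Step 6: p0:(1,3)->(1,4)->EXIT | p1:(1,1)->(1,2) | p2:(1,2)->(1,3)
Step 7: p0:escaped | p1:(1,2)->(1,3) | p2:(1,3)->(1,4)->EXIT
Step 8: p0:escaped | p1:(1,3)->(1,4)->EXIT | p2:escaped
Exit steps: [6, 8, 7]
First to escape: p0 at step 6

Answer: 0 6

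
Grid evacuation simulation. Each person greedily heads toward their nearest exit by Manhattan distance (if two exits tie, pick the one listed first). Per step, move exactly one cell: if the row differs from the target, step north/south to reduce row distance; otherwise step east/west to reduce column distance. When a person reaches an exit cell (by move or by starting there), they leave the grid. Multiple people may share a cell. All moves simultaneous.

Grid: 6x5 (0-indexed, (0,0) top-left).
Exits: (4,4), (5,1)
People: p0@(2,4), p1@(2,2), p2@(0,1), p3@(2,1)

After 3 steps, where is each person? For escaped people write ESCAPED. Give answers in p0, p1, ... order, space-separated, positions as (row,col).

Step 1: p0:(2,4)->(3,4) | p1:(2,2)->(3,2) | p2:(0,1)->(1,1) | p3:(2,1)->(3,1)
Step 2: p0:(3,4)->(4,4)->EXIT | p1:(3,2)->(4,2) | p2:(1,1)->(2,1) | p3:(3,1)->(4,1)
Step 3: p0:escaped | p1:(4,2)->(4,3) | p2:(2,1)->(3,1) | p3:(4,1)->(5,1)->EXIT

ESCAPED (4,3) (3,1) ESCAPED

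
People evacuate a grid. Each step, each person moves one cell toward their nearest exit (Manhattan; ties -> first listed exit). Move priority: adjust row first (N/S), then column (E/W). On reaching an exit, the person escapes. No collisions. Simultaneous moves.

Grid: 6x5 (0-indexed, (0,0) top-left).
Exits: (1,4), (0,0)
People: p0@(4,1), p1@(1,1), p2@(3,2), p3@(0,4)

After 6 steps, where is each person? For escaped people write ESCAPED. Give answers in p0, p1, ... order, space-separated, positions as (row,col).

Step 1: p0:(4,1)->(3,1) | p1:(1,1)->(0,1) | p2:(3,2)->(2,2) | p3:(0,4)->(1,4)->EXIT
Step 2: p0:(3,1)->(2,1) | p1:(0,1)->(0,0)->EXIT | p2:(2,2)->(1,2) | p3:escaped
Step 3: p0:(2,1)->(1,1) | p1:escaped | p2:(1,2)->(1,3) | p3:escaped
Step 4: p0:(1,1)->(0,1) | p1:escaped | p2:(1,3)->(1,4)->EXIT | p3:escaped
Step 5: p0:(0,1)->(0,0)->EXIT | p1:escaped | p2:escaped | p3:escaped

ESCAPED ESCAPED ESCAPED ESCAPED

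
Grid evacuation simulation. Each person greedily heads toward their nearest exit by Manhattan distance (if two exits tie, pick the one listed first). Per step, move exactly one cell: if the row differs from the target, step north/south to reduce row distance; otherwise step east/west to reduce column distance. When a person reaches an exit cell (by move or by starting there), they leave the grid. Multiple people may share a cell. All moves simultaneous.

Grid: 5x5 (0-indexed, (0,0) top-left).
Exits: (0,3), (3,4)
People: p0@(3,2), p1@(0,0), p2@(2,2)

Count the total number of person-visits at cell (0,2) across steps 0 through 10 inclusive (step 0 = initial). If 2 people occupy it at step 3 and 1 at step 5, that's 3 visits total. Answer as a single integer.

Answer: 2

Derivation:
Step 0: p0@(3,2) p1@(0,0) p2@(2,2) -> at (0,2): 0 [-], cum=0
Step 1: p0@(3,3) p1@(0,1) p2@(1,2) -> at (0,2): 0 [-], cum=0
Step 2: p0@ESC p1@(0,2) p2@(0,2) -> at (0,2): 2 [p1,p2], cum=2
Step 3: p0@ESC p1@ESC p2@ESC -> at (0,2): 0 [-], cum=2
Total visits = 2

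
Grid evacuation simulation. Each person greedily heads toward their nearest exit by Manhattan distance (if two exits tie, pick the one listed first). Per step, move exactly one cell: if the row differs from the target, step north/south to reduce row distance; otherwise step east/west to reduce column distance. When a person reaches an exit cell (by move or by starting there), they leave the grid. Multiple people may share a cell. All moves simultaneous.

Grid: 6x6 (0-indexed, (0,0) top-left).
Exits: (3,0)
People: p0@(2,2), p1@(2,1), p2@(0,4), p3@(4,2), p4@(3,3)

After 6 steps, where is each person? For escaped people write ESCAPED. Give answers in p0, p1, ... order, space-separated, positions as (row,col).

Step 1: p0:(2,2)->(3,2) | p1:(2,1)->(3,1) | p2:(0,4)->(1,4) | p3:(4,2)->(3,2) | p4:(3,3)->(3,2)
Step 2: p0:(3,2)->(3,1) | p1:(3,1)->(3,0)->EXIT | p2:(1,4)->(2,4) | p3:(3,2)->(3,1) | p4:(3,2)->(3,1)
Step 3: p0:(3,1)->(3,0)->EXIT | p1:escaped | p2:(2,4)->(3,4) | p3:(3,1)->(3,0)->EXIT | p4:(3,1)->(3,0)->EXIT
Step 4: p0:escaped | p1:escaped | p2:(3,4)->(3,3) | p3:escaped | p4:escaped
Step 5: p0:escaped | p1:escaped | p2:(3,3)->(3,2) | p3:escaped | p4:escaped
Step 6: p0:escaped | p1:escaped | p2:(3,2)->(3,1) | p3:escaped | p4:escaped

ESCAPED ESCAPED (3,1) ESCAPED ESCAPED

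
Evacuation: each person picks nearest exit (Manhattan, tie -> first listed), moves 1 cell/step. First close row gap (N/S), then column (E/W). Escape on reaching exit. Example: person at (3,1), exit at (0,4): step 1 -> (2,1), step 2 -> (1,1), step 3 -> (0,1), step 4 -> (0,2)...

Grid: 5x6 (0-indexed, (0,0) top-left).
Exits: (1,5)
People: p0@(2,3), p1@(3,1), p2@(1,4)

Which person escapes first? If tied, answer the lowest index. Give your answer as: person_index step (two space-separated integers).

Answer: 2 1

Derivation:
Step 1: p0:(2,3)->(1,3) | p1:(3,1)->(2,1) | p2:(1,4)->(1,5)->EXIT
Step 2: p0:(1,3)->(1,4) | p1:(2,1)->(1,1) | p2:escaped
Step 3: p0:(1,4)->(1,5)->EXIT | p1:(1,1)->(1,2) | p2:escaped
Step 4: p0:escaped | p1:(1,2)->(1,3) | p2:escaped
Step 5: p0:escaped | p1:(1,3)->(1,4) | p2:escaped
Step 6: p0:escaped | p1:(1,4)->(1,5)->EXIT | p2:escaped
Exit steps: [3, 6, 1]
First to escape: p2 at step 1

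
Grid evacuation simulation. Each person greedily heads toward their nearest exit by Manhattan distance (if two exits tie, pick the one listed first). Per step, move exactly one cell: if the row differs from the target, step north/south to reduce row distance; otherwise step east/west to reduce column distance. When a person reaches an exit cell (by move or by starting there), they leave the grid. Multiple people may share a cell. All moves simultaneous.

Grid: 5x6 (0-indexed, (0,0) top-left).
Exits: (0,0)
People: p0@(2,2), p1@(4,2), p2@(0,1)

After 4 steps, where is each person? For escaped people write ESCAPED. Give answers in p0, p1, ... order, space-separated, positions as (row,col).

Step 1: p0:(2,2)->(1,2) | p1:(4,2)->(3,2) | p2:(0,1)->(0,0)->EXIT
Step 2: p0:(1,2)->(0,2) | p1:(3,2)->(2,2) | p2:escaped
Step 3: p0:(0,2)->(0,1) | p1:(2,2)->(1,2) | p2:escaped
Step 4: p0:(0,1)->(0,0)->EXIT | p1:(1,2)->(0,2) | p2:escaped

ESCAPED (0,2) ESCAPED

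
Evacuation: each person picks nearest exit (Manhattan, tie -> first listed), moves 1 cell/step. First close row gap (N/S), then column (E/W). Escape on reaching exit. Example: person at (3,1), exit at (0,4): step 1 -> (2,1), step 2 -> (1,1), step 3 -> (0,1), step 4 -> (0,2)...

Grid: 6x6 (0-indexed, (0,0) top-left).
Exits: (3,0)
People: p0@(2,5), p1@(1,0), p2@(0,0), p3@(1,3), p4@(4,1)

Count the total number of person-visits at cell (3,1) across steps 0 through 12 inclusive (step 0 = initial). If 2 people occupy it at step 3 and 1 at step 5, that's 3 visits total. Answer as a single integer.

Answer: 3

Derivation:
Step 0: p0@(2,5) p1@(1,0) p2@(0,0) p3@(1,3) p4@(4,1) -> at (3,1): 0 [-], cum=0
Step 1: p0@(3,5) p1@(2,0) p2@(1,0) p3@(2,3) p4@(3,1) -> at (3,1): 1 [p4], cum=1
Step 2: p0@(3,4) p1@ESC p2@(2,0) p3@(3,3) p4@ESC -> at (3,1): 0 [-], cum=1
Step 3: p0@(3,3) p1@ESC p2@ESC p3@(3,2) p4@ESC -> at (3,1): 0 [-], cum=1
Step 4: p0@(3,2) p1@ESC p2@ESC p3@(3,1) p4@ESC -> at (3,1): 1 [p3], cum=2
Step 5: p0@(3,1) p1@ESC p2@ESC p3@ESC p4@ESC -> at (3,1): 1 [p0], cum=3
Step 6: p0@ESC p1@ESC p2@ESC p3@ESC p4@ESC -> at (3,1): 0 [-], cum=3
Total visits = 3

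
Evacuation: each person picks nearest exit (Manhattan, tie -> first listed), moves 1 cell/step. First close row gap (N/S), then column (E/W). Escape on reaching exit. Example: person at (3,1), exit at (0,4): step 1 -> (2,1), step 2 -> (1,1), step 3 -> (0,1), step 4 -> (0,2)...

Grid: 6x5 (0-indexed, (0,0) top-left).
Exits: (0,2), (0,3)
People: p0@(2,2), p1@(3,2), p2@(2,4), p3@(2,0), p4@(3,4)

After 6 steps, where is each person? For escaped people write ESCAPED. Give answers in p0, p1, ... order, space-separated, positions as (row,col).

Step 1: p0:(2,2)->(1,2) | p1:(3,2)->(2,2) | p2:(2,4)->(1,4) | p3:(2,0)->(1,0) | p4:(3,4)->(2,4)
Step 2: p0:(1,2)->(0,2)->EXIT | p1:(2,2)->(1,2) | p2:(1,4)->(0,4) | p3:(1,0)->(0,0) | p4:(2,4)->(1,4)
Step 3: p0:escaped | p1:(1,2)->(0,2)->EXIT | p2:(0,4)->(0,3)->EXIT | p3:(0,0)->(0,1) | p4:(1,4)->(0,4)
Step 4: p0:escaped | p1:escaped | p2:escaped | p3:(0,1)->(0,2)->EXIT | p4:(0,4)->(0,3)->EXIT

ESCAPED ESCAPED ESCAPED ESCAPED ESCAPED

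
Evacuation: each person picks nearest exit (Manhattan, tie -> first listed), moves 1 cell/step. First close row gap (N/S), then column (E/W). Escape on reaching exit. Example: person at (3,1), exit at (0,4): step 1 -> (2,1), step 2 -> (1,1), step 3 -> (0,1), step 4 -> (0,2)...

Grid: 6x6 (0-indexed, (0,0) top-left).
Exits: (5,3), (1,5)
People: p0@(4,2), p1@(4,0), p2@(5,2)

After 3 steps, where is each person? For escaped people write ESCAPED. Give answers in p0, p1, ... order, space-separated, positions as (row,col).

Step 1: p0:(4,2)->(5,2) | p1:(4,0)->(5,0) | p2:(5,2)->(5,3)->EXIT
Step 2: p0:(5,2)->(5,3)->EXIT | p1:(5,0)->(5,1) | p2:escaped
Step 3: p0:escaped | p1:(5,1)->(5,2) | p2:escaped

ESCAPED (5,2) ESCAPED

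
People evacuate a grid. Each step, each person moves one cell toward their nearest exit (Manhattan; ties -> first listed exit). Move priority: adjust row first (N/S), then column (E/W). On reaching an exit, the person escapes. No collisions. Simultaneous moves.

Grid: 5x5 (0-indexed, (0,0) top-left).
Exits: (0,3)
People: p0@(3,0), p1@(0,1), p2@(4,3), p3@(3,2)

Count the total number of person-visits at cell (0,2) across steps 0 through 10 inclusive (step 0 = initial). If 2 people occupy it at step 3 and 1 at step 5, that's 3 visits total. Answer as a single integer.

Step 0: p0@(3,0) p1@(0,1) p2@(4,3) p3@(3,2) -> at (0,2): 0 [-], cum=0
Step 1: p0@(2,0) p1@(0,2) p2@(3,3) p3@(2,2) -> at (0,2): 1 [p1], cum=1
Step 2: p0@(1,0) p1@ESC p2@(2,3) p3@(1,2) -> at (0,2): 0 [-], cum=1
Step 3: p0@(0,0) p1@ESC p2@(1,3) p3@(0,2) -> at (0,2): 1 [p3], cum=2
Step 4: p0@(0,1) p1@ESC p2@ESC p3@ESC -> at (0,2): 0 [-], cum=2
Step 5: p0@(0,2) p1@ESC p2@ESC p3@ESC -> at (0,2): 1 [p0], cum=3
Step 6: p0@ESC p1@ESC p2@ESC p3@ESC -> at (0,2): 0 [-], cum=3
Total visits = 3

Answer: 3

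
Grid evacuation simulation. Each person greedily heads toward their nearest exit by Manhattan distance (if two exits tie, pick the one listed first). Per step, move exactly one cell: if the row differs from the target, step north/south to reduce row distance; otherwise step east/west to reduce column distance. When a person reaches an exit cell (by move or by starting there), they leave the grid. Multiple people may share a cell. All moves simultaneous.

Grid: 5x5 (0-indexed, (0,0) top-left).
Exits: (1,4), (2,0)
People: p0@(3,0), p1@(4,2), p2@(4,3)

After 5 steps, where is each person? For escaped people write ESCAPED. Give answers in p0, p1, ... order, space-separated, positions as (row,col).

Step 1: p0:(3,0)->(2,0)->EXIT | p1:(4,2)->(3,2) | p2:(4,3)->(3,3)
Step 2: p0:escaped | p1:(3,2)->(2,2) | p2:(3,3)->(2,3)
Step 3: p0:escaped | p1:(2,2)->(2,1) | p2:(2,3)->(1,3)
Step 4: p0:escaped | p1:(2,1)->(2,0)->EXIT | p2:(1,3)->(1,4)->EXIT

ESCAPED ESCAPED ESCAPED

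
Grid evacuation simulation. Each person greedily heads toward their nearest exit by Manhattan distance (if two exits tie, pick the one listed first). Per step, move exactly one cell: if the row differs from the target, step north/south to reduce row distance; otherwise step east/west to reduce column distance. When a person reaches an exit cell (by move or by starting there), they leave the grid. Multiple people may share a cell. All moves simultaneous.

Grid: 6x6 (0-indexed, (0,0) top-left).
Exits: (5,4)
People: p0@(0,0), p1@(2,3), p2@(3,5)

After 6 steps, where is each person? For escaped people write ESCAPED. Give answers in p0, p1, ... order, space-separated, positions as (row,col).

Step 1: p0:(0,0)->(1,0) | p1:(2,3)->(3,3) | p2:(3,5)->(4,5)
Step 2: p0:(1,0)->(2,0) | p1:(3,3)->(4,3) | p2:(4,5)->(5,5)
Step 3: p0:(2,0)->(3,0) | p1:(4,3)->(5,3) | p2:(5,5)->(5,4)->EXIT
Step 4: p0:(3,0)->(4,0) | p1:(5,3)->(5,4)->EXIT | p2:escaped
Step 5: p0:(4,0)->(5,0) | p1:escaped | p2:escaped
Step 6: p0:(5,0)->(5,1) | p1:escaped | p2:escaped

(5,1) ESCAPED ESCAPED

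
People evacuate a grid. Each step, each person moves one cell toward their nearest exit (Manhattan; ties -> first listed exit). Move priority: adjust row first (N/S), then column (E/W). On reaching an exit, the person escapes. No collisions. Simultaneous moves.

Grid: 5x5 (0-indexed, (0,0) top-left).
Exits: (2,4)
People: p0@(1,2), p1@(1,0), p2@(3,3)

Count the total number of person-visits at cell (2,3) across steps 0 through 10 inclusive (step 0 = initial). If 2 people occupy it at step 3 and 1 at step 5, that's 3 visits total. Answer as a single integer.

Step 0: p0@(1,2) p1@(1,0) p2@(3,3) -> at (2,3): 0 [-], cum=0
Step 1: p0@(2,2) p1@(2,0) p2@(2,3) -> at (2,3): 1 [p2], cum=1
Step 2: p0@(2,3) p1@(2,1) p2@ESC -> at (2,3): 1 [p0], cum=2
Step 3: p0@ESC p1@(2,2) p2@ESC -> at (2,3): 0 [-], cum=2
Step 4: p0@ESC p1@(2,3) p2@ESC -> at (2,3): 1 [p1], cum=3
Step 5: p0@ESC p1@ESC p2@ESC -> at (2,3): 0 [-], cum=3
Total visits = 3

Answer: 3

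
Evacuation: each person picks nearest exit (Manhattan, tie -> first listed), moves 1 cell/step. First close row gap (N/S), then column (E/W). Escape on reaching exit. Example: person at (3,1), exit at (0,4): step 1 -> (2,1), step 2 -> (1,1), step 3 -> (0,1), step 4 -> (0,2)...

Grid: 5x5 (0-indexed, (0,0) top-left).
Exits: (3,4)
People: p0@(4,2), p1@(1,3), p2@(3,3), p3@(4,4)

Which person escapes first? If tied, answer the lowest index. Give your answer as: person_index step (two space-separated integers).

Step 1: p0:(4,2)->(3,2) | p1:(1,3)->(2,3) | p2:(3,3)->(3,4)->EXIT | p3:(4,4)->(3,4)->EXIT
Step 2: p0:(3,2)->(3,3) | p1:(2,3)->(3,3) | p2:escaped | p3:escaped
Step 3: p0:(3,3)->(3,4)->EXIT | p1:(3,3)->(3,4)->EXIT | p2:escaped | p3:escaped
Exit steps: [3, 3, 1, 1]
First to escape: p2 at step 1

Answer: 2 1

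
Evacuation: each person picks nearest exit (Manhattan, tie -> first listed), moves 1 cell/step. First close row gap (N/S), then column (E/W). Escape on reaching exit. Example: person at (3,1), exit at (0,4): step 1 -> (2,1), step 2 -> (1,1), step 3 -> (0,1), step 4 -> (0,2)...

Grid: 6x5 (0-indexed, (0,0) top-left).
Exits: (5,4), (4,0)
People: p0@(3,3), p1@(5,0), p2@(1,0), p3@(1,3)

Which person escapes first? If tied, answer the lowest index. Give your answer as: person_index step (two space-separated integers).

Step 1: p0:(3,3)->(4,3) | p1:(5,0)->(4,0)->EXIT | p2:(1,0)->(2,0) | p3:(1,3)->(2,3)
Step 2: p0:(4,3)->(5,3) | p1:escaped | p2:(2,0)->(3,0) | p3:(2,3)->(3,3)
Step 3: p0:(5,3)->(5,4)->EXIT | p1:escaped | p2:(3,0)->(4,0)->EXIT | p3:(3,3)->(4,3)
Step 4: p0:escaped | p1:escaped | p2:escaped | p3:(4,3)->(5,3)
Step 5: p0:escaped | p1:escaped | p2:escaped | p3:(5,3)->(5,4)->EXIT
Exit steps: [3, 1, 3, 5]
First to escape: p1 at step 1

Answer: 1 1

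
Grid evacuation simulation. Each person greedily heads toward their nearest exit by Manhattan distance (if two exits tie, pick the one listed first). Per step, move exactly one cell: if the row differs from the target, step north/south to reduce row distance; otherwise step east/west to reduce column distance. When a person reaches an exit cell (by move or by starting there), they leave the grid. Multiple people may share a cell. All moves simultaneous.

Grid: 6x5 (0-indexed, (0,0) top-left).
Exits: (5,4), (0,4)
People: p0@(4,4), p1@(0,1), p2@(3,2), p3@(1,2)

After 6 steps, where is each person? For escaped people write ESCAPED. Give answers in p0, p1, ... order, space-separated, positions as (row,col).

Step 1: p0:(4,4)->(5,4)->EXIT | p1:(0,1)->(0,2) | p2:(3,2)->(4,2) | p3:(1,2)->(0,2)
Step 2: p0:escaped | p1:(0,2)->(0,3) | p2:(4,2)->(5,2) | p3:(0,2)->(0,3)
Step 3: p0:escaped | p1:(0,3)->(0,4)->EXIT | p2:(5,2)->(5,3) | p3:(0,3)->(0,4)->EXIT
Step 4: p0:escaped | p1:escaped | p2:(5,3)->(5,4)->EXIT | p3:escaped

ESCAPED ESCAPED ESCAPED ESCAPED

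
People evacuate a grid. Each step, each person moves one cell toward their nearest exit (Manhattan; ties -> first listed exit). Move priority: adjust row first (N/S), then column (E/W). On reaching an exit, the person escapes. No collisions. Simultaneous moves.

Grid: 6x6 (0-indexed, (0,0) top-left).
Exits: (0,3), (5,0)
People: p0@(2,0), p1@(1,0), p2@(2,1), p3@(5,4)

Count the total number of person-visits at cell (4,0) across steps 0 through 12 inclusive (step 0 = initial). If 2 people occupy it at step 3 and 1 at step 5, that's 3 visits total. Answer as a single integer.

Step 0: p0@(2,0) p1@(1,0) p2@(2,1) p3@(5,4) -> at (4,0): 0 [-], cum=0
Step 1: p0@(3,0) p1@(0,0) p2@(1,1) p3@(5,3) -> at (4,0): 0 [-], cum=0
Step 2: p0@(4,0) p1@(0,1) p2@(0,1) p3@(5,2) -> at (4,0): 1 [p0], cum=1
Step 3: p0@ESC p1@(0,2) p2@(0,2) p3@(5,1) -> at (4,0): 0 [-], cum=1
Step 4: p0@ESC p1@ESC p2@ESC p3@ESC -> at (4,0): 0 [-], cum=1
Total visits = 1

Answer: 1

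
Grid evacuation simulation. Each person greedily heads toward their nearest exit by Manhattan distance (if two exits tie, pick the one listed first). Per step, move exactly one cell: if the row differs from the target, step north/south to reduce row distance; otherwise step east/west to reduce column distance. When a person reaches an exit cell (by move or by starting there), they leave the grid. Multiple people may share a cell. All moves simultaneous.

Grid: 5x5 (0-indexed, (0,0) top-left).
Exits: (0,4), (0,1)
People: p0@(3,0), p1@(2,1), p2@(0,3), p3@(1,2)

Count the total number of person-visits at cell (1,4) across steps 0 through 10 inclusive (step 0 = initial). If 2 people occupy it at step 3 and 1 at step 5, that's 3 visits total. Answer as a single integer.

Step 0: p0@(3,0) p1@(2,1) p2@(0,3) p3@(1,2) -> at (1,4): 0 [-], cum=0
Step 1: p0@(2,0) p1@(1,1) p2@ESC p3@(0,2) -> at (1,4): 0 [-], cum=0
Step 2: p0@(1,0) p1@ESC p2@ESC p3@ESC -> at (1,4): 0 [-], cum=0
Step 3: p0@(0,0) p1@ESC p2@ESC p3@ESC -> at (1,4): 0 [-], cum=0
Step 4: p0@ESC p1@ESC p2@ESC p3@ESC -> at (1,4): 0 [-], cum=0
Total visits = 0

Answer: 0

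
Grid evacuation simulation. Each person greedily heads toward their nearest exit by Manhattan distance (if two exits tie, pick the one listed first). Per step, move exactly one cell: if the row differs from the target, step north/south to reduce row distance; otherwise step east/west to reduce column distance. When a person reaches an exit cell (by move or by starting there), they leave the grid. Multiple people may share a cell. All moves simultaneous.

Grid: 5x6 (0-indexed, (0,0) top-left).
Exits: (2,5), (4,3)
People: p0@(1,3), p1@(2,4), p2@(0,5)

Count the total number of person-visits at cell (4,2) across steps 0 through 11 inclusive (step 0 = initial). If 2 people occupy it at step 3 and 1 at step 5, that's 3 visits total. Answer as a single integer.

Step 0: p0@(1,3) p1@(2,4) p2@(0,5) -> at (4,2): 0 [-], cum=0
Step 1: p0@(2,3) p1@ESC p2@(1,5) -> at (4,2): 0 [-], cum=0
Step 2: p0@(2,4) p1@ESC p2@ESC -> at (4,2): 0 [-], cum=0
Step 3: p0@ESC p1@ESC p2@ESC -> at (4,2): 0 [-], cum=0
Total visits = 0

Answer: 0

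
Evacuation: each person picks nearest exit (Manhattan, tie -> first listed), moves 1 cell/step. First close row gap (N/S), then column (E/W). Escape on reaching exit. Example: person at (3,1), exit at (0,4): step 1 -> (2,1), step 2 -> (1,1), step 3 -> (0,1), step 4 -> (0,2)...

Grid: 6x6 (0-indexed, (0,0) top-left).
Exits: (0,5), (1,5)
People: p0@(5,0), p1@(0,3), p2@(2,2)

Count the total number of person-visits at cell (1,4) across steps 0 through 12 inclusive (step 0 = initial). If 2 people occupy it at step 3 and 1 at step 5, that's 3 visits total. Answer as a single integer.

Step 0: p0@(5,0) p1@(0,3) p2@(2,2) -> at (1,4): 0 [-], cum=0
Step 1: p0@(4,0) p1@(0,4) p2@(1,2) -> at (1,4): 0 [-], cum=0
Step 2: p0@(3,0) p1@ESC p2@(1,3) -> at (1,4): 0 [-], cum=0
Step 3: p0@(2,0) p1@ESC p2@(1,4) -> at (1,4): 1 [p2], cum=1
Step 4: p0@(1,0) p1@ESC p2@ESC -> at (1,4): 0 [-], cum=1
Step 5: p0@(1,1) p1@ESC p2@ESC -> at (1,4): 0 [-], cum=1
Step 6: p0@(1,2) p1@ESC p2@ESC -> at (1,4): 0 [-], cum=1
Step 7: p0@(1,3) p1@ESC p2@ESC -> at (1,4): 0 [-], cum=1
Step 8: p0@(1,4) p1@ESC p2@ESC -> at (1,4): 1 [p0], cum=2
Step 9: p0@ESC p1@ESC p2@ESC -> at (1,4): 0 [-], cum=2
Total visits = 2

Answer: 2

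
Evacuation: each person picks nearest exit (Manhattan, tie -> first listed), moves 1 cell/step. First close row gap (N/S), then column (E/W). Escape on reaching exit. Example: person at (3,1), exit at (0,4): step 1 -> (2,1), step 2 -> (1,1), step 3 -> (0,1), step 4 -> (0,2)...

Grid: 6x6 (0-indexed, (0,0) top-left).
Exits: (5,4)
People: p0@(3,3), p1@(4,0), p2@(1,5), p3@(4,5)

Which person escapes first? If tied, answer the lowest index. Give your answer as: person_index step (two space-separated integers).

Step 1: p0:(3,3)->(4,3) | p1:(4,0)->(5,0) | p2:(1,5)->(2,5) | p3:(4,5)->(5,5)
Step 2: p0:(4,3)->(5,3) | p1:(5,0)->(5,1) | p2:(2,5)->(3,5) | p3:(5,5)->(5,4)->EXIT
Step 3: p0:(5,3)->(5,4)->EXIT | p1:(5,1)->(5,2) | p2:(3,5)->(4,5) | p3:escaped
Step 4: p0:escaped | p1:(5,2)->(5,3) | p2:(4,5)->(5,5) | p3:escaped
Step 5: p0:escaped | p1:(5,3)->(5,4)->EXIT | p2:(5,5)->(5,4)->EXIT | p3:escaped
Exit steps: [3, 5, 5, 2]
First to escape: p3 at step 2

Answer: 3 2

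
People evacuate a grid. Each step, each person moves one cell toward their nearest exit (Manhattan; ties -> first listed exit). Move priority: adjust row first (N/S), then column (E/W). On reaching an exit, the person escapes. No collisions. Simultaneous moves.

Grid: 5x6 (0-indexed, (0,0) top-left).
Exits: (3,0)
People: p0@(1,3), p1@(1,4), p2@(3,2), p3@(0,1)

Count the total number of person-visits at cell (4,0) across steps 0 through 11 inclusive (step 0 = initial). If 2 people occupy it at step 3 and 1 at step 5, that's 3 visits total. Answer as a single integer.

Step 0: p0@(1,3) p1@(1,4) p2@(3,2) p3@(0,1) -> at (4,0): 0 [-], cum=0
Step 1: p0@(2,3) p1@(2,4) p2@(3,1) p3@(1,1) -> at (4,0): 0 [-], cum=0
Step 2: p0@(3,3) p1@(3,4) p2@ESC p3@(2,1) -> at (4,0): 0 [-], cum=0
Step 3: p0@(3,2) p1@(3,3) p2@ESC p3@(3,1) -> at (4,0): 0 [-], cum=0
Step 4: p0@(3,1) p1@(3,2) p2@ESC p3@ESC -> at (4,0): 0 [-], cum=0
Step 5: p0@ESC p1@(3,1) p2@ESC p3@ESC -> at (4,0): 0 [-], cum=0
Step 6: p0@ESC p1@ESC p2@ESC p3@ESC -> at (4,0): 0 [-], cum=0
Total visits = 0

Answer: 0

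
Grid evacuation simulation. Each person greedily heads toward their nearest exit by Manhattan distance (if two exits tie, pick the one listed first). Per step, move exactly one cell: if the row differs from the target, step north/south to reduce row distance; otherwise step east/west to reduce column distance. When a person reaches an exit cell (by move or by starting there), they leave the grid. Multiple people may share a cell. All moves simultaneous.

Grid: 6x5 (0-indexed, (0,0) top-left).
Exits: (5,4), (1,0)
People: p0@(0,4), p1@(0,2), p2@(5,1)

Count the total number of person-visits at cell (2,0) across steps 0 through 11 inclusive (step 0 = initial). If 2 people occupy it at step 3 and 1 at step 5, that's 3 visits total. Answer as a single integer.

Answer: 0

Derivation:
Step 0: p0@(0,4) p1@(0,2) p2@(5,1) -> at (2,0): 0 [-], cum=0
Step 1: p0@(1,4) p1@(1,2) p2@(5,2) -> at (2,0): 0 [-], cum=0
Step 2: p0@(2,4) p1@(1,1) p2@(5,3) -> at (2,0): 0 [-], cum=0
Step 3: p0@(3,4) p1@ESC p2@ESC -> at (2,0): 0 [-], cum=0
Step 4: p0@(4,4) p1@ESC p2@ESC -> at (2,0): 0 [-], cum=0
Step 5: p0@ESC p1@ESC p2@ESC -> at (2,0): 0 [-], cum=0
Total visits = 0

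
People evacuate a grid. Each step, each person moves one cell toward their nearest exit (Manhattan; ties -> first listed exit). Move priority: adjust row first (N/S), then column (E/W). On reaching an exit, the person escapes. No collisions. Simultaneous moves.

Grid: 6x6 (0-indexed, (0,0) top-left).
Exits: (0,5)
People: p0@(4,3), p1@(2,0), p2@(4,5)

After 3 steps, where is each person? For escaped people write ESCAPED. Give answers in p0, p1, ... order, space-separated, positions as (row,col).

Step 1: p0:(4,3)->(3,3) | p1:(2,0)->(1,0) | p2:(4,5)->(3,5)
Step 2: p0:(3,3)->(2,3) | p1:(1,0)->(0,0) | p2:(3,5)->(2,5)
Step 3: p0:(2,3)->(1,3) | p1:(0,0)->(0,1) | p2:(2,5)->(1,5)

(1,3) (0,1) (1,5)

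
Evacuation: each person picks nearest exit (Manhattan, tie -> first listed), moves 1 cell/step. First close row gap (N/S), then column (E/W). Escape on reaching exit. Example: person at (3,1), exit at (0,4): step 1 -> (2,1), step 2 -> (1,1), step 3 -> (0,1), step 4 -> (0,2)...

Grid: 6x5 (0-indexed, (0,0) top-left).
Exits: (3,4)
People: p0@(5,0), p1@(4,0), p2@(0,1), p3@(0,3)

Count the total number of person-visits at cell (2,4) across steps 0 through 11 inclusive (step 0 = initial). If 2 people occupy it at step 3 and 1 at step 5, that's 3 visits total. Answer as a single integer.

Answer: 0

Derivation:
Step 0: p0@(5,0) p1@(4,0) p2@(0,1) p3@(0,3) -> at (2,4): 0 [-], cum=0
Step 1: p0@(4,0) p1@(3,0) p2@(1,1) p3@(1,3) -> at (2,4): 0 [-], cum=0
Step 2: p0@(3,0) p1@(3,1) p2@(2,1) p3@(2,3) -> at (2,4): 0 [-], cum=0
Step 3: p0@(3,1) p1@(3,2) p2@(3,1) p3@(3,3) -> at (2,4): 0 [-], cum=0
Step 4: p0@(3,2) p1@(3,3) p2@(3,2) p3@ESC -> at (2,4): 0 [-], cum=0
Step 5: p0@(3,3) p1@ESC p2@(3,3) p3@ESC -> at (2,4): 0 [-], cum=0
Step 6: p0@ESC p1@ESC p2@ESC p3@ESC -> at (2,4): 0 [-], cum=0
Total visits = 0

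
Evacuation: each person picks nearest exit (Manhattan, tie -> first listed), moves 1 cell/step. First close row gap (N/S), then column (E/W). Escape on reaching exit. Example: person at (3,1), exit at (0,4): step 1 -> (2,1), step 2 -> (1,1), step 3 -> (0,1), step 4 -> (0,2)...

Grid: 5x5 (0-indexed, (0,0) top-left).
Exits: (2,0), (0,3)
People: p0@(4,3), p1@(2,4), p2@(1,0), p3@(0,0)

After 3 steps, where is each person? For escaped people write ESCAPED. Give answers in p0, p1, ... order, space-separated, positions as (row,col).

Step 1: p0:(4,3)->(3,3) | p1:(2,4)->(1,4) | p2:(1,0)->(2,0)->EXIT | p3:(0,0)->(1,0)
Step 2: p0:(3,3)->(2,3) | p1:(1,4)->(0,4) | p2:escaped | p3:(1,0)->(2,0)->EXIT
Step 3: p0:(2,3)->(1,3) | p1:(0,4)->(0,3)->EXIT | p2:escaped | p3:escaped

(1,3) ESCAPED ESCAPED ESCAPED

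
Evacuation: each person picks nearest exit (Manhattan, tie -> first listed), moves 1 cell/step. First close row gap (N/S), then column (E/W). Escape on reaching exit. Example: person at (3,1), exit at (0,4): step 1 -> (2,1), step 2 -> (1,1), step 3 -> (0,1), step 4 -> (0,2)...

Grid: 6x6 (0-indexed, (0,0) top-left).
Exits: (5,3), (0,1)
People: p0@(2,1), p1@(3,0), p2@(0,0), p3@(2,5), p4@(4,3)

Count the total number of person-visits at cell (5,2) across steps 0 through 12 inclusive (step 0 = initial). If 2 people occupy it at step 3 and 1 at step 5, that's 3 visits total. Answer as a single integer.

Answer: 0

Derivation:
Step 0: p0@(2,1) p1@(3,0) p2@(0,0) p3@(2,5) p4@(4,3) -> at (5,2): 0 [-], cum=0
Step 1: p0@(1,1) p1@(2,0) p2@ESC p3@(3,5) p4@ESC -> at (5,2): 0 [-], cum=0
Step 2: p0@ESC p1@(1,0) p2@ESC p3@(4,5) p4@ESC -> at (5,2): 0 [-], cum=0
Step 3: p0@ESC p1@(0,0) p2@ESC p3@(5,5) p4@ESC -> at (5,2): 0 [-], cum=0
Step 4: p0@ESC p1@ESC p2@ESC p3@(5,4) p4@ESC -> at (5,2): 0 [-], cum=0
Step 5: p0@ESC p1@ESC p2@ESC p3@ESC p4@ESC -> at (5,2): 0 [-], cum=0
Total visits = 0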